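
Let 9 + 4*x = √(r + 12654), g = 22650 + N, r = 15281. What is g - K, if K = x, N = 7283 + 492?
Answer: 121709/4 - √27935/4 ≈ 30385.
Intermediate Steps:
N = 7775
g = 30425 (g = 22650 + 7775 = 30425)
x = -9/4 + √27935/4 (x = -9/4 + √(15281 + 12654)/4 = -9/4 + √27935/4 ≈ 39.534)
K = -9/4 + √27935/4 ≈ 39.534
g - K = 30425 - (-9/4 + √27935/4) = 30425 + (9/4 - √27935/4) = 121709/4 - √27935/4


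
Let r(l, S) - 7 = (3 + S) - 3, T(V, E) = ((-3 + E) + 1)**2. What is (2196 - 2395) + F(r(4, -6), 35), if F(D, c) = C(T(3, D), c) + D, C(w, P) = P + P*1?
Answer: -128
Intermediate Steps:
T(V, E) = (-2 + E)**2
C(w, P) = 2*P (C(w, P) = P + P = 2*P)
r(l, S) = 7 + S (r(l, S) = 7 + ((3 + S) - 3) = 7 + S)
F(D, c) = D + 2*c (F(D, c) = 2*c + D = D + 2*c)
(2196 - 2395) + F(r(4, -6), 35) = (2196 - 2395) + ((7 - 6) + 2*35) = -199 + (1 + 70) = -199 + 71 = -128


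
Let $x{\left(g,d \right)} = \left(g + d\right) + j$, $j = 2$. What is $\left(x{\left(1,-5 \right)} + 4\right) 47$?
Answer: $94$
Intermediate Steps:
$x{\left(g,d \right)} = 2 + d + g$ ($x{\left(g,d \right)} = \left(g + d\right) + 2 = \left(d + g\right) + 2 = 2 + d + g$)
$\left(x{\left(1,-5 \right)} + 4\right) 47 = \left(\left(2 - 5 + 1\right) + 4\right) 47 = \left(-2 + 4\right) 47 = 2 \cdot 47 = 94$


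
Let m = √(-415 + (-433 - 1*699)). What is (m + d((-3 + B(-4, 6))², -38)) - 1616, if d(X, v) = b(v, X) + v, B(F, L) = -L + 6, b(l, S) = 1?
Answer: -1653 + I*√1547 ≈ -1653.0 + 39.332*I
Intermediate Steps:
B(F, L) = 6 - L
d(X, v) = 1 + v
m = I*√1547 (m = √(-415 + (-433 - 699)) = √(-415 - 1132) = √(-1547) = I*√1547 ≈ 39.332*I)
(m + d((-3 + B(-4, 6))², -38)) - 1616 = (I*√1547 + (1 - 38)) - 1616 = (I*√1547 - 37) - 1616 = (-37 + I*√1547) - 1616 = -1653 + I*√1547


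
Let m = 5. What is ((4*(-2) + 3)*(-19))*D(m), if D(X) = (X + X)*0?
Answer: 0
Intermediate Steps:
D(X) = 0 (D(X) = (2*X)*0 = 0)
((4*(-2) + 3)*(-19))*D(m) = ((4*(-2) + 3)*(-19))*0 = ((-8 + 3)*(-19))*0 = -5*(-19)*0 = 95*0 = 0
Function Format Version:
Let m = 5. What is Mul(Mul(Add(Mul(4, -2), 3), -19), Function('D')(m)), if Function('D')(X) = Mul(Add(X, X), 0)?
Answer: 0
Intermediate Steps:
Function('D')(X) = 0 (Function('D')(X) = Mul(Mul(2, X), 0) = 0)
Mul(Mul(Add(Mul(4, -2), 3), -19), Function('D')(m)) = Mul(Mul(Add(Mul(4, -2), 3), -19), 0) = Mul(Mul(Add(-8, 3), -19), 0) = Mul(Mul(-5, -19), 0) = Mul(95, 0) = 0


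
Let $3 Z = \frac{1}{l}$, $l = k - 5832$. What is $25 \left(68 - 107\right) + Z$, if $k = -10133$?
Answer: $- \frac{46697626}{47895} \approx -975.0$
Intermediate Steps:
$l = -15965$ ($l = -10133 - 5832 = -15965$)
$Z = - \frac{1}{47895}$ ($Z = \frac{1}{3 \left(-15965\right)} = \frac{1}{3} \left(- \frac{1}{15965}\right) = - \frac{1}{47895} \approx -2.0879 \cdot 10^{-5}$)
$25 \left(68 - 107\right) + Z = 25 \left(68 - 107\right) - \frac{1}{47895} = 25 \left(-39\right) - \frac{1}{47895} = -975 - \frac{1}{47895} = - \frac{46697626}{47895}$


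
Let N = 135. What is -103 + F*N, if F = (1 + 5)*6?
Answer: 4757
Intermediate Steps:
F = 36 (F = 6*6 = 36)
-103 + F*N = -103 + 36*135 = -103 + 4860 = 4757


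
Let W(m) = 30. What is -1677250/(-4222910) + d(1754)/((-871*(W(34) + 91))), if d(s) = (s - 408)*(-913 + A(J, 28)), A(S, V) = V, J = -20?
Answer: 520713967585/44505670781 ≈ 11.700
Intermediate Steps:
d(s) = 361080 - 885*s (d(s) = (s - 408)*(-913 + 28) = (-408 + s)*(-885) = 361080 - 885*s)
-1677250/(-4222910) + d(1754)/((-871*(W(34) + 91))) = -1677250/(-4222910) + (361080 - 885*1754)/((-871*(30 + 91))) = -1677250*(-1/4222910) + (361080 - 1552290)/((-871*121)) = 167725/422291 - 1191210/(-105391) = 167725/422291 - 1191210*(-1/105391) = 167725/422291 + 1191210/105391 = 520713967585/44505670781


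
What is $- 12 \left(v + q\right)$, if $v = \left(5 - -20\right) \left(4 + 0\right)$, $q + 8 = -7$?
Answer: $-1020$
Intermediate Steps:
$q = -15$ ($q = -8 - 7 = -15$)
$v = 100$ ($v = \left(5 + 20\right) 4 = 25 \cdot 4 = 100$)
$- 12 \left(v + q\right) = - 12 \left(100 - 15\right) = \left(-12\right) 85 = -1020$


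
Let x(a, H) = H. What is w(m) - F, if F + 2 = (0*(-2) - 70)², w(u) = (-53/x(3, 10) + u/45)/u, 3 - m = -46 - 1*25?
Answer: -32621009/6660 ≈ -4898.0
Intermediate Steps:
m = 74 (m = 3 - (-46 - 1*25) = 3 - (-46 - 25) = 3 - 1*(-71) = 3 + 71 = 74)
w(u) = (-53/10 + u/45)/u
F = 4898 (F = -2 + (0*(-2) - 70)² = -2 + (0 - 70)² = -2 + (-70)² = -2 + 4900 = 4898)
w(m) - F = (1/90)*(-477 + 2*74)/74 - 1*4898 = (1/90)*(1/74)*(-477 + 148) - 4898 = (1/90)*(1/74)*(-329) - 4898 = -329/6660 - 4898 = -32621009/6660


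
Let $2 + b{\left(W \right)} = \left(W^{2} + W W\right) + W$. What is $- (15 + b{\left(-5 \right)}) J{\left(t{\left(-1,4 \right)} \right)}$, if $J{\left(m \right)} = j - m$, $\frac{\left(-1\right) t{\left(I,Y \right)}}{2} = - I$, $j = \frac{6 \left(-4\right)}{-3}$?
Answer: $-580$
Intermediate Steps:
$j = 8$ ($j = \left(-24\right) \left(- \frac{1}{3}\right) = 8$)
$b{\left(W \right)} = -2 + W + 2 W^{2}$ ($b{\left(W \right)} = -2 + \left(\left(W^{2} + W W\right) + W\right) = -2 + \left(\left(W^{2} + W^{2}\right) + W\right) = -2 + \left(2 W^{2} + W\right) = -2 + \left(W + 2 W^{2}\right) = -2 + W + 2 W^{2}$)
$t{\left(I,Y \right)} = 2 I$ ($t{\left(I,Y \right)} = - 2 \left(- I\right) = 2 I$)
$J{\left(m \right)} = 8 - m$
$- (15 + b{\left(-5 \right)}) J{\left(t{\left(-1,4 \right)} \right)} = - (15 - \left(7 - 50\right)) \left(8 - 2 \left(-1\right)\right) = - (15 - -43) \left(8 - -2\right) = - (15 - -43) \left(8 + 2\right) = - (15 + 43) 10 = \left(-1\right) 58 \cdot 10 = \left(-58\right) 10 = -580$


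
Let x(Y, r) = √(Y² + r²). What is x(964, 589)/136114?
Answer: √1276217/136114 ≈ 0.0082996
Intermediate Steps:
x(964, 589)/136114 = √(964² + 589²)/136114 = √(929296 + 346921)*(1/136114) = √1276217*(1/136114) = √1276217/136114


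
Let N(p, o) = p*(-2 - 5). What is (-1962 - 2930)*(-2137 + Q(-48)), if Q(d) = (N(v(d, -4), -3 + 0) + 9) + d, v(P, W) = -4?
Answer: 10508016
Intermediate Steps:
N(p, o) = -7*p (N(p, o) = p*(-7) = -7*p)
Q(d) = 37 + d (Q(d) = (-7*(-4) + 9) + d = (28 + 9) + d = 37 + d)
(-1962 - 2930)*(-2137 + Q(-48)) = (-1962 - 2930)*(-2137 + (37 - 48)) = -4892*(-2137 - 11) = -4892*(-2148) = 10508016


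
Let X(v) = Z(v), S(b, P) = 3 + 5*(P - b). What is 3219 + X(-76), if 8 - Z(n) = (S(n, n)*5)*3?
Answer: 3182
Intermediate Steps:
S(b, P) = 3 - 5*b + 5*P (S(b, P) = 3 + (-5*b + 5*P) = 3 - 5*b + 5*P)
Z(n) = -37 (Z(n) = 8 - (3 - 5*n + 5*n)*5*3 = 8 - 3*5*3 = 8 - 15*3 = 8 - 1*45 = 8 - 45 = -37)
X(v) = -37
3219 + X(-76) = 3219 - 37 = 3182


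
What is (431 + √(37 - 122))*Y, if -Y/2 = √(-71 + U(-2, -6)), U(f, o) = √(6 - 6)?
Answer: 2*√6035 - 862*I*√71 ≈ 155.37 - 7263.3*I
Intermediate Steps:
U(f, o) = 0 (U(f, o) = √0 = 0)
Y = -2*I*√71 (Y = -2*√(-71 + 0) = -2*I*√71 ≈ -16.852*I)
(431 + √(37 - 122))*Y = (431 + √(37 - 122))*(-2*I*√71) = (431 + √(-85))*(-2*I*√71) = (431 + I*√85)*(-2*I*√71) = -2*I*√71*(431 + I*√85)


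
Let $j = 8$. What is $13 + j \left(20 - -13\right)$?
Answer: $277$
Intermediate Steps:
$13 + j \left(20 - -13\right) = 13 + 8 \left(20 - -13\right) = 13 + 8 \left(20 + 13\right) = 13 + 8 \cdot 33 = 13 + 264 = 277$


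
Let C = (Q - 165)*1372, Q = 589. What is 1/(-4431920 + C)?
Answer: -1/3850192 ≈ -2.5973e-7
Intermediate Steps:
C = 581728 (C = (589 - 165)*1372 = 424*1372 = 581728)
1/(-4431920 + C) = 1/(-4431920 + 581728) = 1/(-3850192) = -1/3850192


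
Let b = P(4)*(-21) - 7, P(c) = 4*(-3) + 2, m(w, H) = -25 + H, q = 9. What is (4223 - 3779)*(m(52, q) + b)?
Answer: 83028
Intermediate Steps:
P(c) = -10 (P(c) = -12 + 2 = -10)
b = 203 (b = -10*(-21) - 7 = 210 - 7 = 203)
(4223 - 3779)*(m(52, q) + b) = (4223 - 3779)*((-25 + 9) + 203) = 444*(-16 + 203) = 444*187 = 83028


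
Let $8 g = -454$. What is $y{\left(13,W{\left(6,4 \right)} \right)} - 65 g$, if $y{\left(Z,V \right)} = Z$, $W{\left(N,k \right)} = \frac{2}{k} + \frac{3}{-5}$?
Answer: $\frac{14807}{4} \approx 3701.8$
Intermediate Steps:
$W{\left(N,k \right)} = - \frac{3}{5} + \frac{2}{k}$ ($W{\left(N,k \right)} = \frac{2}{k} + 3 \left(- \frac{1}{5}\right) = \frac{2}{k} - \frac{3}{5} = - \frac{3}{5} + \frac{2}{k}$)
$g = - \frac{227}{4}$ ($g = \frac{1}{8} \left(-454\right) = - \frac{227}{4} \approx -56.75$)
$y{\left(13,W{\left(6,4 \right)} \right)} - 65 g = 13 - - \frac{14755}{4} = 13 + \frac{14755}{4} = \frac{14807}{4}$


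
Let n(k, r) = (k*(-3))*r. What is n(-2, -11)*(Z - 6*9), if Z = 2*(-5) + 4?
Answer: 3960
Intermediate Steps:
n(k, r) = -3*k*r (n(k, r) = (-3*k)*r = -3*k*r)
Z = -6 (Z = -10 + 4 = -6)
n(-2, -11)*(Z - 6*9) = (-3*(-2)*(-11))*(-6 - 6*9) = -66*(-6 - 54) = -66*(-60) = 3960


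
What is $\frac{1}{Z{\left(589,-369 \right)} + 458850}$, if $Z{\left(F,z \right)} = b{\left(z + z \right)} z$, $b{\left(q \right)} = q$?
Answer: $\frac{1}{731172} \approx 1.3677 \cdot 10^{-6}$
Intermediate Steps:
$Z{\left(F,z \right)} = 2 z^{2}$ ($Z{\left(F,z \right)} = \left(z + z\right) z = 2 z z = 2 z^{2}$)
$\frac{1}{Z{\left(589,-369 \right)} + 458850} = \frac{1}{2 \left(-369\right)^{2} + 458850} = \frac{1}{2 \cdot 136161 + 458850} = \frac{1}{272322 + 458850} = \frac{1}{731172}$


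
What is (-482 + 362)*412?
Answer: -49440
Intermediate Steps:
(-482 + 362)*412 = -120*412 = -49440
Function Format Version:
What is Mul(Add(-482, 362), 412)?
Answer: -49440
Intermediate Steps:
Mul(Add(-482, 362), 412) = Mul(-120, 412) = -49440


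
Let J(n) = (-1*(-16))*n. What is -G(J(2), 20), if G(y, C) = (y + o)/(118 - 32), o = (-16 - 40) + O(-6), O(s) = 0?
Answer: 12/43 ≈ 0.27907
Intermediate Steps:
J(n) = 16*n
o = -56 (o = (-16 - 40) + 0 = -56 + 0 = -56)
G(y, C) = -28/43 + y/86 (G(y, C) = (y - 56)/(118 - 32) = (-56 + y)/86 = (-56 + y)*(1/86) = -28/43 + y/86)
-G(J(2), 20) = -(-28/43 + (16*2)/86) = -(-28/43 + (1/86)*32) = -(-28/43 + 16/43) = -1*(-12/43) = 12/43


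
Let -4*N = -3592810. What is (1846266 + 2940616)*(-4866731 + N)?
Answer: -18996877643137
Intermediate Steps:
N = 1796405/2 (N = -¼*(-3592810) = 1796405/2 ≈ 8.9820e+5)
(1846266 + 2940616)*(-4866731 + N) = (1846266 + 2940616)*(-4866731 + 1796405/2) = 4786882*(-7937057/2) = -18996877643137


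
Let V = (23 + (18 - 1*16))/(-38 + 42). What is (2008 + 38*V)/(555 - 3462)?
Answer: -499/646 ≈ -0.77245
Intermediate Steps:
V = 25/4 (V = (23 + (18 - 16))/4 = (23 + 2)*(1/4) = 25*(1/4) = 25/4 ≈ 6.2500)
(2008 + 38*V)/(555 - 3462) = (2008 + 38*(25/4))/(555 - 3462) = (2008 + 475/2)/(-2907) = (4491/2)*(-1/2907) = -499/646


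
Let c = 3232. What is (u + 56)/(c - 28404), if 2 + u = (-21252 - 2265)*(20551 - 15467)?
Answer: 59780187/12586 ≈ 4749.7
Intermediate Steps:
u = -119560430 (u = -2 + (-21252 - 2265)*(20551 - 15467) = -2 - 23517*5084 = -2 - 119560428 = -119560430)
(u + 56)/(c - 28404) = (-119560430 + 56)/(3232 - 28404) = -119560374/(-25172) = -119560374*(-1/25172) = 59780187/12586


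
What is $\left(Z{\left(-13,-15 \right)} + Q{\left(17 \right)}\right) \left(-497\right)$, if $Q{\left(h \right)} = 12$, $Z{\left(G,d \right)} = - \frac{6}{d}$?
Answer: $- \frac{30814}{5} \approx -6162.8$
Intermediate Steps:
$\left(Z{\left(-13,-15 \right)} + Q{\left(17 \right)}\right) \left(-497\right) = \left(- \frac{6}{-15} + 12\right) \left(-497\right) = \left(\left(-6\right) \left(- \frac{1}{15}\right) + 12\right) \left(-497\right) = \left(\frac{2}{5} + 12\right) \left(-497\right) = \frac{62}{5} \left(-497\right) = - \frac{30814}{5}$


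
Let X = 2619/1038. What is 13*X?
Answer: 11349/346 ≈ 32.801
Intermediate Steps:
X = 873/346 (X = 2619*(1/1038) = 873/346 ≈ 2.5231)
13*X = 13*(873/346) = 11349/346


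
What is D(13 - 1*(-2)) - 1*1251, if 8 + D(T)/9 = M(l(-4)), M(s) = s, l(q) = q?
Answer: -1359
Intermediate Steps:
D(T) = -108 (D(T) = -72 + 9*(-4) = -72 - 36 = -108)
D(13 - 1*(-2)) - 1*1251 = -108 - 1*1251 = -108 - 1251 = -1359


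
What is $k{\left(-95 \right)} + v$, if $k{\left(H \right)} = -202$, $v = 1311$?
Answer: $1109$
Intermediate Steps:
$k{\left(-95 \right)} + v = -202 + 1311 = 1109$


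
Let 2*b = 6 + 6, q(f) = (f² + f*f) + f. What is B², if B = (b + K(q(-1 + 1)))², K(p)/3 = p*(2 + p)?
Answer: 1296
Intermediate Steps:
q(f) = f + 2*f² (q(f) = (f² + f²) + f = 2*f² + f = f + 2*f²)
K(p) = 3*p*(2 + p) (K(p) = 3*(p*(2 + p)) = 3*p*(2 + p))
b = 6 (b = (6 + 6)/2 = (½)*12 = 6)
B = 36 (B = (6 + 3*((-1 + 1)*(1 + 2*(-1 + 1)))*(2 + (-1 + 1)*(1 + 2*(-1 + 1))))² = (6 + 3*(0*(1 + 2*0))*(2 + 0*(1 + 2*0)))² = (6 + 3*(0*(1 + 0))*(2 + 0*(1 + 0)))² = (6 + 3*(0*1)*(2 + 0*1))² = (6 + 3*0*(2 + 0))² = (6 + 3*0*2)² = (6 + 0)² = 6² = 36)
B² = 36² = 1296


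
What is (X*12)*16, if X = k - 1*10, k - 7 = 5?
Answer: 384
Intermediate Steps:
k = 12 (k = 7 + 5 = 12)
X = 2 (X = 12 - 1*10 = 12 - 10 = 2)
(X*12)*16 = (2*12)*16 = 24*16 = 384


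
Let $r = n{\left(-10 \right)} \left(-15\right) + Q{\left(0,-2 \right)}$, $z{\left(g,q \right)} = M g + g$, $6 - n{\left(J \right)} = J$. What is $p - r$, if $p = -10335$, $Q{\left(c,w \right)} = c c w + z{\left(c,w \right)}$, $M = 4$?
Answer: $-10095$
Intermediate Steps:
$n{\left(J \right)} = 6 - J$
$z{\left(g,q \right)} = 5 g$ ($z{\left(g,q \right)} = 4 g + g = 5 g$)
$Q{\left(c,w \right)} = 5 c + w c^{2}$ ($Q{\left(c,w \right)} = c c w + 5 c = c^{2} w + 5 c = w c^{2} + 5 c = 5 c + w c^{2}$)
$r = -240$ ($r = \left(6 - -10\right) \left(-15\right) + 0 \left(5 + 0 \left(-2\right)\right) = \left(6 + 10\right) \left(-15\right) + 0 \left(5 + 0\right) = 16 \left(-15\right) + 0 \cdot 5 = -240 + 0 = -240$)
$p - r = -10335 - -240 = -10335 + 240 = -10095$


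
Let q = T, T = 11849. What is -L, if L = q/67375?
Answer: -11849/67375 ≈ -0.17587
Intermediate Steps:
q = 11849
L = 11849/67375 ≈ 0.17587
-L = -1*11849/67375 = -11849/67375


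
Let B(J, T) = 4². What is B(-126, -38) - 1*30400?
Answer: -30384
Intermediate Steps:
B(J, T) = 16
B(-126, -38) - 1*30400 = 16 - 1*30400 = 16 - 30400 = -30384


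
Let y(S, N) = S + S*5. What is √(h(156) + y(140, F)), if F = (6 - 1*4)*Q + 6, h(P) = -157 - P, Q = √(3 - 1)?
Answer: √527 ≈ 22.956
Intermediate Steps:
Q = √2 ≈ 1.4142
F = 6 + 2*√2 (F = (6 - 1*4)*√2 + 6 = (6 - 4)*√2 + 6 = 2*√2 + 6 = 6 + 2*√2 ≈ 8.8284)
y(S, N) = 6*S (y(S, N) = S + 5*S = 6*S)
√(h(156) + y(140, F)) = √((-157 - 1*156) + 6*140) = √((-157 - 156) + 840) = √(-313 + 840) = √527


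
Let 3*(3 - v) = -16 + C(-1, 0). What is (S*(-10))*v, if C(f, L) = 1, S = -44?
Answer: 3520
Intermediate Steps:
v = 8 (v = 3 - (-16 + 1)/3 = 3 - ⅓*(-15) = 3 + 5 = 8)
(S*(-10))*v = -44*(-10)*8 = 440*8 = 3520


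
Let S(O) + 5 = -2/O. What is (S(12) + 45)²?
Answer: 57121/36 ≈ 1586.7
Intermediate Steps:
S(O) = -5 - 2/O
(S(12) + 45)² = ((-5 - 2/12) + 45)² = ((-5 - 2*1/12) + 45)² = ((-5 - ⅙) + 45)² = (-31/6 + 45)² = (239/6)² = 57121/36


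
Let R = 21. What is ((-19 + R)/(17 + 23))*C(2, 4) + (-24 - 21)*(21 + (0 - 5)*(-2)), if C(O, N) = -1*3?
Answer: -27903/20 ≈ -1395.2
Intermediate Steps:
C(O, N) = -3
((-19 + R)/(17 + 23))*C(2, 4) + (-24 - 21)*(21 + (0 - 5)*(-2)) = ((-19 + 21)/(17 + 23))*(-3) + (-24 - 21)*(21 + (0 - 5)*(-2)) = (2/40)*(-3) - 45*(21 - 5*(-2)) = (2*(1/40))*(-3) - 45*(21 + 10) = (1/20)*(-3) - 45*31 = -3/20 - 1395 = -27903/20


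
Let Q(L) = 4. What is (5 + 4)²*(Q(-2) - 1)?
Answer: 243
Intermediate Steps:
(5 + 4)²*(Q(-2) - 1) = (5 + 4)²*(4 - 1) = 9²*3 = 81*3 = 243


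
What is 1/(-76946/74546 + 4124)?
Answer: 37273/153675379 ≈ 0.00024254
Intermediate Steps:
1/(-76946/74546 + 4124) = 1/(-76946*1/74546 + 4124) = 1/(-38473/37273 + 4124) = 1/(153675379/37273) = 37273/153675379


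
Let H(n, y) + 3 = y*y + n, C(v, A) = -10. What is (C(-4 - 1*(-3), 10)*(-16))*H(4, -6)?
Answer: 5920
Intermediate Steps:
H(n, y) = -3 + n + y**2 (H(n, y) = -3 + (y*y + n) = -3 + (y**2 + n) = -3 + (n + y**2) = -3 + n + y**2)
(C(-4 - 1*(-3), 10)*(-16))*H(4, -6) = (-10*(-16))*(-3 + 4 + (-6)**2) = 160*(-3 + 4 + 36) = 160*37 = 5920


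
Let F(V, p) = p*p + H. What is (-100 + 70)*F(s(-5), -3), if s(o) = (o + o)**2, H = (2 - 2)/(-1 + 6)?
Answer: -270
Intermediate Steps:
H = 0 (H = 0/5 = 0*(1/5) = 0)
s(o) = 4*o**2 (s(o) = (2*o)**2 = 4*o**2)
F(V, p) = p**2 (F(V, p) = p*p + 0 = p**2 + 0 = p**2)
(-100 + 70)*F(s(-5), -3) = (-100 + 70)*(-3)**2 = -30*9 = -270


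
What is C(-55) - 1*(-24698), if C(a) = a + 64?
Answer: 24707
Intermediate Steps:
C(a) = 64 + a
C(-55) - 1*(-24698) = (64 - 55) - 1*(-24698) = 9 + 24698 = 24707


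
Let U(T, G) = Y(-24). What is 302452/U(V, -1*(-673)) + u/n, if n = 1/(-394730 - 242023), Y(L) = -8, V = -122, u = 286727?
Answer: -365148630475/2 ≈ -1.8257e+11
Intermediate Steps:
U(T, G) = -8
n = -1/636753 (n = 1/(-636753) = -1/636753 ≈ -1.5705e-6)
302452/U(V, -1*(-673)) + u/n = 302452/(-8) + 286727/(-1/636753) = 302452*(-⅛) + 286727*(-636753) = -75613/2 - 182574277431 = -365148630475/2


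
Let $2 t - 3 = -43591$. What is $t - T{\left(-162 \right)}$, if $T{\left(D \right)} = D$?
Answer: $-21632$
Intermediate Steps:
$t = -21794$ ($t = \frac{3}{2} + \frac{1}{2} \left(-43591\right) = \frac{3}{2} - \frac{43591}{2} = -21794$)
$t - T{\left(-162 \right)} = -21794 - -162 = -21794 + 162 = -21632$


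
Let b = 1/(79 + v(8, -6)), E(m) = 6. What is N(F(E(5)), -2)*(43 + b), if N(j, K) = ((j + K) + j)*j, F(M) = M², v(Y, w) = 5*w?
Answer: 758880/7 ≈ 1.0841e+5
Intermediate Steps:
b = 1/49 (b = 1/(79 + 5*(-6)) = 1/(79 - 30) = 1/49 ≈ 0.020408)
N(j, K) = j*(K + 2*j) (N(j, K) = ((K + j) + j)*j = (K + 2*j)*j = j*(K + 2*j))
N(F(E(5)), -2)*(43 + b) = (6²*(-2 + 2*6²))*(43 + 1/49) = (36*(-2 + 2*36))*(2108/49) = (36*(-2 + 72))*(2108/49) = (36*70)*(2108/49) = 2520*(2108/49) = 758880/7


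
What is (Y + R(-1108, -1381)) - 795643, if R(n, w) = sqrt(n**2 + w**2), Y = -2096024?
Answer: -2891667 + 5*sqrt(125393) ≈ -2.8899e+6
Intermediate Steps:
(Y + R(-1108, -1381)) - 795643 = (-2096024 + sqrt((-1108)**2 + (-1381)**2)) - 795643 = (-2096024 + sqrt(1227664 + 1907161)) - 795643 = (-2096024 + sqrt(3134825)) - 795643 = (-2096024 + 5*sqrt(125393)) - 795643 = -2891667 + 5*sqrt(125393)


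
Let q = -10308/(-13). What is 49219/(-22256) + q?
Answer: 17598077/22256 ≈ 790.71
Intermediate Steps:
q = 10308/13 (q = -10308*(-1)/13 = -859*(-12/13) = 10308/13 ≈ 792.92)
49219/(-22256) + q = 49219/(-22256) + 10308/13 = 49219*(-1/22256) + 10308/13 = -49219/22256 + 10308/13 = 17598077/22256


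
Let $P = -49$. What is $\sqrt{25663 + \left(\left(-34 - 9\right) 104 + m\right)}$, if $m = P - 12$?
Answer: $\sqrt{21130} \approx 145.36$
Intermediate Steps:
$m = -61$ ($m = -49 - 12 = -61$)
$\sqrt{25663 + \left(\left(-34 - 9\right) 104 + m\right)} = \sqrt{25663 + \left(\left(-34 - 9\right) 104 - 61\right)} = \sqrt{25663 - 4533} = \sqrt{21130}$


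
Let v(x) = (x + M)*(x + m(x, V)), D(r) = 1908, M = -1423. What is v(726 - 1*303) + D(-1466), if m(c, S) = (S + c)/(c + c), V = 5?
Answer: -178335916/423 ≈ -4.2160e+5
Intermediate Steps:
m(c, S) = (S + c)/(2*c) (m(c, S) = (S + c)/((2*c)) = (S + c)*(1/(2*c)) = (S + c)/(2*c))
v(x) = (-1423 + x)*(x + (5 + x)/(2*x)) (v(x) = (x - 1423)*(x + (5 + x)/(2*x)) = (-1423 + x)*(x + (5 + x)/(2*x)))
v(726 - 1*303) + D(-1466) = (-709 + (726 - 1*303)² - 7115/(2*(726 - 1*303)) - 2845*(726 - 1*303)/2) + 1908 = (-709 + (726 - 303)² - 7115/(2*(726 - 303)) - 2845*(726 - 303)/2) + 1908 = (-709 + 423² - 7115/2/423 - 2845/2*423) + 1908 = (-709 + 178929 - 7115/2*1/423 - 1203435/2) + 1908 = (-709 + 178929 - 7115/846 - 1203435/2) + 1908 = -179143000/423 + 1908 = -178335916/423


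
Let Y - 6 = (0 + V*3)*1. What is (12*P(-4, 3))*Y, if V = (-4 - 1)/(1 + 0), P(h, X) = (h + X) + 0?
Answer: 108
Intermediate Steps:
P(h, X) = X + h (P(h, X) = (X + h) + 0 = X + h)
V = -5 (V = -5/1 = -5*1 = -5)
Y = -9 (Y = 6 + (0 - 5*3)*1 = 6 + (0 - 15)*1 = 6 - 15*1 = 6 - 15 = -9)
(12*P(-4, 3))*Y = (12*(3 - 4))*(-9) = (12*(-1))*(-9) = -12*(-9) = 108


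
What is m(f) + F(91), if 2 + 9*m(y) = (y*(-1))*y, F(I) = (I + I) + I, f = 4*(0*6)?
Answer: 2455/9 ≈ 272.78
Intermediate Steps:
f = 0 (f = 4*0 = 0)
F(I) = 3*I (F(I) = 2*I + I = 3*I)
m(y) = -2/9 - y²/9 (m(y) = -2/9 + ((y*(-1))*y)/9 = -2/9 + ((-y)*y)/9 = -2/9 + (-y²)/9 = -2/9 - y²/9)
m(f) + F(91) = (-2/9 - ⅑*0²) + 3*91 = (-2/9 - ⅑*0) + 273 = (-2/9 + 0) + 273 = -2/9 + 273 = 2455/9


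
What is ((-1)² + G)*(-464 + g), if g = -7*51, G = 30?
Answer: -25451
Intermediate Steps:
g = -357
((-1)² + G)*(-464 + g) = ((-1)² + 30)*(-464 - 357) = (1 + 30)*(-821) = 31*(-821) = -25451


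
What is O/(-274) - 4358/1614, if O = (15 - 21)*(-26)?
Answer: -361469/110559 ≈ -3.2695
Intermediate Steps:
O = 156 (O = -6*(-26) = 156)
O/(-274) - 4358/1614 = 156/(-274) - 4358/1614 = 156*(-1/274) - 4358*1/1614 = -78/137 - 2179/807 = -361469/110559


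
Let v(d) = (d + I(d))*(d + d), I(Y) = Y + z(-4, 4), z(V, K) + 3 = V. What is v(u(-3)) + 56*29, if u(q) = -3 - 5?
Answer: 1992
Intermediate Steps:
z(V, K) = -3 + V
u(q) = -8
I(Y) = -7 + Y (I(Y) = Y + (-3 - 4) = Y - 7 = -7 + Y)
v(d) = 2*d*(-7 + 2*d) (v(d) = (d + (-7 + d))*(d + d) = (-7 + 2*d)*(2*d) = 2*d*(-7 + 2*d))
v(u(-3)) + 56*29 = 2*(-8)*(-7 + 2*(-8)) + 56*29 = 2*(-8)*(-7 - 16) + 1624 = 2*(-8)*(-23) + 1624 = 368 + 1624 = 1992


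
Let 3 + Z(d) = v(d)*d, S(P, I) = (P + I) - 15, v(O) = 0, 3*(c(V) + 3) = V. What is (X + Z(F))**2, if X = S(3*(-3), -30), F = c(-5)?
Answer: 3249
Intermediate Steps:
c(V) = -3 + V/3
F = -14/3 (F = -3 + (1/3)*(-5) = -3 - 5/3 = -14/3 ≈ -4.6667)
S(P, I) = -15 + I + P (S(P, I) = (I + P) - 15 = -15 + I + P)
Z(d) = -3 (Z(d) = -3 + 0*d = -3 + 0 = -3)
X = -54 (X = -15 - 30 + 3*(-3) = -15 - 30 - 9 = -54)
(X + Z(F))**2 = (-54 - 3)**2 = (-57)**2 = 3249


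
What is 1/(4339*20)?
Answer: 1/86780 ≈ 1.1523e-5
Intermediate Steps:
1/(4339*20) = 1/86780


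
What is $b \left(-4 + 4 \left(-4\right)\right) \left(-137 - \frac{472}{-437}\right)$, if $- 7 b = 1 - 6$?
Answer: $\frac{5939700}{3059} \approx 1941.7$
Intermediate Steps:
$b = \frac{5}{7}$ ($b = - \frac{1 - 6}{7} = \left(- \frac{1}{7}\right) \left(-5\right) = \frac{5}{7} \approx 0.71429$)
$b \left(-4 + 4 \left(-4\right)\right) \left(-137 - \frac{472}{-437}\right) = \frac{5 \left(-4 + 4 \left(-4\right)\right)}{7} \left(-137 - \frac{472}{-437}\right) = \frac{5 \left(-4 - 16\right)}{7} \left(-137 - - \frac{472}{437}\right) = \frac{5}{7} \left(-20\right) \left(-137 + \frac{472}{437}\right) = \left(- \frac{100}{7}\right) \left(- \frac{59397}{437}\right) = \frac{5939700}{3059}$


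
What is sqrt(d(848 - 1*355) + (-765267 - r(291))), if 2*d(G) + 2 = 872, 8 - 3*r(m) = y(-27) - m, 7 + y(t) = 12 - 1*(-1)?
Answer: I*sqrt(6884367)/3 ≈ 874.6*I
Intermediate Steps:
y(t) = 6 (y(t) = -7 + (12 - 1*(-1)) = -7 + (12 + 1) = -7 + 13 = 6)
r(m) = 2/3 + m/3 (r(m) = 8/3 - (6 - m)/3 = 8/3 + (-2 + m/3) = 2/3 + m/3)
d(G) = 435 (d(G) = -1 + (1/2)*872 = -1 + 436 = 435)
sqrt(d(848 - 1*355) + (-765267 - r(291))) = sqrt(435 + (-765267 - (2/3 + (1/3)*291))) = sqrt(435 + (-765267 - (2/3 + 97))) = sqrt(435 + (-765267 - 1*293/3)) = sqrt(435 + (-765267 - 293/3)) = sqrt(435 - 2296094/3) = sqrt(-2294789/3) = I*sqrt(6884367)/3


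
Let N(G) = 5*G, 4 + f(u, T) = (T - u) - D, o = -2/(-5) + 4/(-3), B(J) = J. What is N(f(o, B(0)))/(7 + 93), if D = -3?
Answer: -1/300 ≈ -0.0033333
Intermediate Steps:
o = -14/15 (o = -2*(-⅕) + 4*(-⅓) = ⅖ - 4/3 = -14/15 ≈ -0.93333)
f(u, T) = -1 + T - u (f(u, T) = -4 + ((T - u) - 1*(-3)) = -4 + ((T - u) + 3) = -4 + (3 + T - u) = -1 + T - u)
N(f(o, B(0)))/(7 + 93) = (5*(-1 + 0 - 1*(-14/15)))/(7 + 93) = (5*(-1 + 0 + 14/15))/100 = (5*(-1/15))*(1/100) = -⅓*1/100 = -1/300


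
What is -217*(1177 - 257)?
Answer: -199640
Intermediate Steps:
-217*(1177 - 257) = -217*920 = -199640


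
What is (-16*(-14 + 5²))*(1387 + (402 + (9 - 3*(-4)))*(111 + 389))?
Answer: -37468112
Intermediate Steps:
(-16*(-14 + 5²))*(1387 + (402 + (9 - 3*(-4)))*(111 + 389)) = (-16*(-14 + 25))*(1387 + (402 + (9 + 12))*500) = (-16*11)*(1387 + (402 + 21)*500) = -176*(1387 + 423*500) = -176*(1387 + 211500) = -176*212887 = -37468112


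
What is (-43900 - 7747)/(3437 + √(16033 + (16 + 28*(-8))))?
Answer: -177510739/11797144 + 258235*√633/11797144 ≈ -14.496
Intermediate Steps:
(-43900 - 7747)/(3437 + √(16033 + (16 + 28*(-8)))) = -51647/(3437 + √(16033 + (16 - 224))) = -51647/(3437 + √(16033 - 208)) = -51647/(3437 + √15825) = -51647/(3437 + 5*√633)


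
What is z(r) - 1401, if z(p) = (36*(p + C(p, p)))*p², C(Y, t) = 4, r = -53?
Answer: -4956477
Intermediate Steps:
z(p) = p²*(144 + 36*p) (z(p) = (36*(p + 4))*p² = (36*(4 + p))*p² = (144 + 36*p)*p² = p²*(144 + 36*p))
z(r) - 1401 = 36*(-53)²*(4 - 53) - 1401 = 36*2809*(-49) - 1401 = -4955076 - 1401 = -4956477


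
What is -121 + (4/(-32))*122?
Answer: -545/4 ≈ -136.25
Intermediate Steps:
-121 + (4/(-32))*122 = -121 + (4*(-1/32))*122 = -121 - ⅛*122 = -121 - 61/4 = -545/4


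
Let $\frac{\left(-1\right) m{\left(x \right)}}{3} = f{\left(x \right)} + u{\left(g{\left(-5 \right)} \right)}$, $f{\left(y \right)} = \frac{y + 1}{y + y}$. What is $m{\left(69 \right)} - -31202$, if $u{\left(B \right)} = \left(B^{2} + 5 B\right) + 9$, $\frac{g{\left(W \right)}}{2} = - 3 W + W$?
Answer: $\frac{682490}{23} \approx 29673.0$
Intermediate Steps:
$g{\left(W \right)} = - 4 W$ ($g{\left(W \right)} = 2 \left(- 3 W + W\right) = 2 \left(- 2 W\right) = - 4 W$)
$f{\left(y \right)} = \frac{1 + y}{2 y}$
$u{\left(B \right)} = 9 + B^{2} + 5 B$
$m{\left(x \right)} = -1527 - \frac{3 \left(1 + x\right)}{2 x}$ ($m{\left(x \right)} = - 3 \left(\frac{1 + x}{2 x} + \left(9 + \left(\left(-4\right) \left(-5\right)\right)^{2} + 5 \left(\left(-4\right) \left(-5\right)\right)\right)\right) = - 3 \left(\frac{1 + x}{2 x} + \left(9 + 20^{2} + 5 \cdot 20\right)\right) = - 3 \left(\frac{1 + x}{2 x} + \left(9 + 400 + 100\right)\right) = - 3 \left(\frac{1 + x}{2 x} + 509\right) = - 3 \left(509 + \frac{1 + x}{2 x}\right) = -1527 - \frac{3 \left(1 + x\right)}{2 x}$)
$m{\left(69 \right)} - -31202 = \frac{3 \left(-1 - 70311\right)}{2 \cdot 69} - -31202 = \frac{3}{2} \cdot \frac{1}{69} \left(-1 - 70311\right) + 31202 = \frac{3}{2} \cdot \frac{1}{69} \left(-70312\right) + 31202 = - \frac{35156}{23} + 31202 = \frac{682490}{23}$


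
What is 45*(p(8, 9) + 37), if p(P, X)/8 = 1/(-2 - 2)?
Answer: 1575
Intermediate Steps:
p(P, X) = -2 (p(P, X) = 8/(-2 - 2) = 8/(-4) = 8*(-¼) = -2)
45*(p(8, 9) + 37) = 45*(-2 + 37) = 45*35 = 1575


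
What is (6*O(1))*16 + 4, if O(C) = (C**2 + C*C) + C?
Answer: 292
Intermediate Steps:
O(C) = C + 2*C**2 (O(C) = (C**2 + C**2) + C = 2*C**2 + C = C + 2*C**2)
(6*O(1))*16 + 4 = (6*(1*(1 + 2*1)))*16 + 4 = (6*(1*(1 + 2)))*16 + 4 = (6*(1*3))*16 + 4 = (6*3)*16 + 4 = 18*16 + 4 = 288 + 4 = 292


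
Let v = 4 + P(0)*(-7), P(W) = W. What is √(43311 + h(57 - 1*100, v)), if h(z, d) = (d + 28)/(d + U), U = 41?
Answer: √9745135/15 ≈ 208.11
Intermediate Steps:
v = 4 (v = 4 + 0*(-7) = 4 + 0 = 4)
h(z, d) = (28 + d)/(41 + d) (h(z, d) = (d + 28)/(d + 41) = (28 + d)/(41 + d))
√(43311 + h(57 - 1*100, v)) = √(43311 + (28 + 4)/(41 + 4)) = √(43311 + 32/45) = √(1949027/45) = √9745135/15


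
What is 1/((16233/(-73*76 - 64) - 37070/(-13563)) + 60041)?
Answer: 6919596/415458360587 ≈ 1.6655e-5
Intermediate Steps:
1/((16233/(-73*76 - 64) - 37070/(-13563)) + 60041) = 1/((16233/(-5548 - 64) - 37070*(-1/13563)) + 60041) = 1/((16233/(-5612) + 3370/1233) + 60041) = 1/((16233*(-1/5612) + 3370/1233) + 60041) = 1/((-16233/5612 + 3370/1233) + 60041) = 1/(-1102849/6919596 + 60041) = 1/(415458360587/6919596) = 6919596/415458360587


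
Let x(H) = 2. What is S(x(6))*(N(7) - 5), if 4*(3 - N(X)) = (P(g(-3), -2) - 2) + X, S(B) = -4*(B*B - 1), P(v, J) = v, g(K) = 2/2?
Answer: 42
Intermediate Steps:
g(K) = 1 (g(K) = 2*(½) = 1)
S(B) = 4 - 4*B² (S(B) = -4*(B² - 1) = -4*(-1 + B²) = 4 - 4*B²)
N(X) = 13/4 - X/4 (N(X) = 3 - ((1 - 2) + X)/4 = 3 - (-1 + X)/4 = 3 + (¼ - X/4) = 13/4 - X/4)
S(x(6))*(N(7) - 5) = (4 - 4*2²)*((13/4 - ¼*7) - 5) = (4 - 4*4)*((13/4 - 7/4) - 5) = (4 - 16)*(3/2 - 5) = -12*(-7/2) = 42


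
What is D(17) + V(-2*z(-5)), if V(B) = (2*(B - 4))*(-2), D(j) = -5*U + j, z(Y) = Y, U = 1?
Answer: -12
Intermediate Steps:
D(j) = -5 + j (D(j) = -5*1 + j = -5 + j)
V(B) = 16 - 4*B (V(B) = (2*(-4 + B))*(-2) = (-8 + 2*B)*(-2) = 16 - 4*B)
D(17) + V(-2*z(-5)) = (-5 + 17) + (16 - (-8)*(-5)) = 12 + (16 - 4*10) = 12 + (16 - 40) = 12 - 24 = -12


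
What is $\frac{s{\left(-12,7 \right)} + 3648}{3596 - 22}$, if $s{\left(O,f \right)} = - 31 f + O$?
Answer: $\frac{3419}{3574} \approx 0.95663$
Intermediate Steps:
$s{\left(O,f \right)} = O - 31 f$
$\frac{s{\left(-12,7 \right)} + 3648}{3596 - 22} = \frac{\left(-12 - 217\right) + 3648}{3596 - 22} = \frac{\left(-12 - 217\right) + 3648}{3574} = \left(-229 + 3648\right) \frac{1}{3574} = 3419 \cdot \frac{1}{3574} = \frac{3419}{3574}$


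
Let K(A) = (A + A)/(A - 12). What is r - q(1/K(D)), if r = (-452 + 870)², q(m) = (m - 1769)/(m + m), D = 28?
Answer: 711277/4 ≈ 1.7782e+5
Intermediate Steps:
K(A) = 2*A/(-12 + A) (K(A) = (2*A)/(-12 + A) = 2*A/(-12 + A))
q(m) = (-1769 + m)/(2*m) (q(m) = (-1769 + m)/((2*m)) = (-1769 + m)*(1/(2*m)) = (-1769 + m)/(2*m))
r = 174724 (r = 418² = 174724)
r - q(1/K(D)) = 174724 - (-1769 + 1/(2*28/(-12 + 28)))/(2*(1/(2*28/(-12 + 28)))) = 174724 - (-1769 + 1/(2*28/16))/(2*(1/(2*28/16))) = 174724 - (-1769 + 1/(2*28*(1/16)))/(2*(1/(2*28*(1/16)))) = 174724 - (-1769 + 1/(7/2))/(2*(1/(7/2))) = 174724 - (-1769 + 2/7)/(2*2/7) = 174724 - 7*(-12381)/(2*2*7) = 174724 - 1*(-12381/4) = 174724 + 12381/4 = 711277/4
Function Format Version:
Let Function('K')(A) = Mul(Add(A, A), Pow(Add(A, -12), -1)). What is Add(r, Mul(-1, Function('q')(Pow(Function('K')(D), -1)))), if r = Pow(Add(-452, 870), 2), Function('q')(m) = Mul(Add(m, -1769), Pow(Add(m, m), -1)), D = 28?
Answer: Rational(711277, 4) ≈ 1.7782e+5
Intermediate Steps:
Function('K')(A) = Mul(2, A, Pow(Add(-12, A), -1)) (Function('K')(A) = Mul(Mul(2, A), Pow(Add(-12, A), -1)) = Mul(2, A, Pow(Add(-12, A), -1)))
Function('q')(m) = Mul(Rational(1, 2), Pow(m, -1), Add(-1769, m)) (Function('q')(m) = Mul(Add(-1769, m), Pow(Mul(2, m), -1)) = Mul(Add(-1769, m), Mul(Rational(1, 2), Pow(m, -1))) = Mul(Rational(1, 2), Pow(m, -1), Add(-1769, m)))
r = 174724 (r = Pow(418, 2) = 174724)
Add(r, Mul(-1, Function('q')(Pow(Function('K')(D), -1)))) = Add(174724, Mul(-1, Mul(Rational(1, 2), Pow(Pow(Mul(2, 28, Pow(Add(-12, 28), -1)), -1), -1), Add(-1769, Pow(Mul(2, 28, Pow(Add(-12, 28), -1)), -1))))) = Add(174724, Mul(-1, Mul(Rational(1, 2), Pow(Pow(Mul(2, 28, Pow(16, -1)), -1), -1), Add(-1769, Pow(Mul(2, 28, Pow(16, -1)), -1))))) = Add(174724, Mul(-1, Mul(Rational(1, 2), Pow(Pow(Mul(2, 28, Rational(1, 16)), -1), -1), Add(-1769, Pow(Mul(2, 28, Rational(1, 16)), -1))))) = Add(174724, Mul(-1, Mul(Rational(1, 2), Pow(Pow(Rational(7, 2), -1), -1), Add(-1769, Pow(Rational(7, 2), -1))))) = Add(174724, Mul(-1, Mul(Rational(1, 2), Pow(Rational(2, 7), -1), Add(-1769, Rational(2, 7))))) = Add(174724, Mul(-1, Mul(Rational(1, 2), Rational(7, 2), Rational(-12381, 7)))) = Add(174724, Mul(-1, Rational(-12381, 4))) = Add(174724, Rational(12381, 4)) = Rational(711277, 4)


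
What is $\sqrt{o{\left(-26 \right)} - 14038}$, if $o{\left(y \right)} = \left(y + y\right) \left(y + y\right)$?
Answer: $i \sqrt{11334} \approx 106.46 i$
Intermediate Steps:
$o{\left(y \right)} = 4 y^{2}$ ($o{\left(y \right)} = 2 y 2 y = 4 y^{2}$)
$\sqrt{o{\left(-26 \right)} - 14038} = \sqrt{4 \left(-26\right)^{2} - 14038} = \sqrt{4 \cdot 676 - 14038} = \sqrt{2704 - 14038} = \sqrt{-11334} = i \sqrt{11334}$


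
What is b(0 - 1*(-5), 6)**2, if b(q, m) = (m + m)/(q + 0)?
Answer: 144/25 ≈ 5.7600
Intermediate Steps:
b(q, m) = 2*m/q (b(q, m) = (2*m)/q = 2*m/q)
b(0 - 1*(-5), 6)**2 = (2*6/(0 - 1*(-5)))**2 = (2*6/(0 + 5))**2 = (2*6/5)**2 = (2*6*(1/5))**2 = (12/5)**2 = 144/25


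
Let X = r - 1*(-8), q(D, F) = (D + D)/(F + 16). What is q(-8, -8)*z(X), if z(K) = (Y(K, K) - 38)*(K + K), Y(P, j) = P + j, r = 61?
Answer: -27600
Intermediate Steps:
q(D, F) = 2*D/(16 + F) (q(D, F) = (2*D)/(16 + F) = 2*D/(16 + F))
X = 69 (X = 61 - 1*(-8) = 61 + 8 = 69)
z(K) = 2*K*(-38 + 2*K) (z(K) = ((K + K) - 38)*(K + K) = (2*K - 38)*(2*K) = (-38 + 2*K)*(2*K) = 2*K*(-38 + 2*K))
q(-8, -8)*z(X) = (2*(-8)/(16 - 8))*(4*69*(-19 + 69)) = (2*(-8)/8)*(4*69*50) = (2*(-8)*(1/8))*13800 = -2*13800 = -27600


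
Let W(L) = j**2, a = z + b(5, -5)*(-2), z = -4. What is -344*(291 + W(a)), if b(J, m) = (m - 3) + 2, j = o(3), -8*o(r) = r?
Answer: -801219/8 ≈ -1.0015e+5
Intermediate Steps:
o(r) = -r/8
j = -3/8 (j = -1/8*3 = -3/8 ≈ -0.37500)
b(J, m) = -1 + m (b(J, m) = (-3 + m) + 2 = -1 + m)
a = 8 (a = -4 + (-1 - 5)*(-2) = -4 - 6*(-2) = -4 + 12 = 8)
W(L) = 9/64 (W(L) = (-3/8)**2 = 9/64)
-344*(291 + W(a)) = -344*(291 + 9/64) = -344*18633/64 = -801219/8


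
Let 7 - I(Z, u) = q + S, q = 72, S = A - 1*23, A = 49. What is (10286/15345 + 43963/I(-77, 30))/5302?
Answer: -673676209/7403686290 ≈ -0.090992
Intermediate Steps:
S = 26 (S = 49 - 1*23 = 49 - 23 = 26)
I(Z, u) = -91 (I(Z, u) = 7 - (72 + 26) = 7 - 1*98 = 7 - 98 = -91)
(10286/15345 + 43963/I(-77, 30))/5302 = (10286/15345 + 43963/(-91))/5302 = (10286*(1/15345) + 43963*(-1/91))*(1/5302) = (10286/15345 - 43963/91)*(1/5302) = -673676209/1396395*1/5302 = -673676209/7403686290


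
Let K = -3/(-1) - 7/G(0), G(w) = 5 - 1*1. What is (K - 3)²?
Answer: 49/16 ≈ 3.0625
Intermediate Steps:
G(w) = 4 (G(w) = 5 - 1 = 4)
K = 5/4 (K = -3/(-1) - 7/4 = -3*(-1) - 7*¼ = 3 - 7/4 = 5/4 ≈ 1.2500)
(K - 3)² = (5/4 - 3)² = (-7/4)² = 49/16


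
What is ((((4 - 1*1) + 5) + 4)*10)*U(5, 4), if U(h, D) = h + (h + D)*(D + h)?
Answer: 10320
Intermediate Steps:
U(h, D) = h + (D + h)² (U(h, D) = h + (D + h)*(D + h) = h + (D + h)²)
((((4 - 1*1) + 5) + 4)*10)*U(5, 4) = ((((4 - 1*1) + 5) + 4)*10)*(5 + (4 + 5)²) = ((((4 - 1) + 5) + 4)*10)*(5 + 9²) = (((3 + 5) + 4)*10)*(5 + 81) = ((8 + 4)*10)*86 = (12*10)*86 = 120*86 = 10320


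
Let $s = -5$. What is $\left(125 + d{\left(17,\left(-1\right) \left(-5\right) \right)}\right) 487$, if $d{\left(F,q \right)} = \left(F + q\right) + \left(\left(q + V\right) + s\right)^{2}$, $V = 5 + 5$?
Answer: $120289$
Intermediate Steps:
$V = 10$
$d{\left(F,q \right)} = F + q + \left(5 + q\right)^{2}$ ($d{\left(F,q \right)} = \left(F + q\right) + \left(\left(q + 10\right) - 5\right)^{2} = \left(F + q\right) + \left(\left(10 + q\right) - 5\right)^{2} = \left(F + q\right) + \left(5 + q\right)^{2} = F + q + \left(5 + q\right)^{2}$)
$\left(125 + d{\left(17,\left(-1\right) \left(-5\right) \right)}\right) 487 = \left(125 + \left(17 - -5 + \left(5 - -5\right)^{2}\right)\right) 487 = \left(125 + \left(17 + 5 + \left(5 + 5\right)^{2}\right)\right) 487 = \left(125 + \left(17 + 5 + 10^{2}\right)\right) 487 = \left(125 + \left(17 + 5 + 100\right)\right) 487 = \left(125 + 122\right) 487 = 247 \cdot 487 = 120289$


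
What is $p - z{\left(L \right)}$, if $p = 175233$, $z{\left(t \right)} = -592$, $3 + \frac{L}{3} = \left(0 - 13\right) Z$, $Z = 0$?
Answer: $175825$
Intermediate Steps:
$L = -9$ ($L = -9 + 3 \left(0 - 13\right) 0 = -9 + 3 \left(\left(-13\right) 0\right) = -9 + 3 \cdot 0 = -9 + 0 = -9$)
$p - z{\left(L \right)} = 175233 - -592 = 175233 + 592 = 175825$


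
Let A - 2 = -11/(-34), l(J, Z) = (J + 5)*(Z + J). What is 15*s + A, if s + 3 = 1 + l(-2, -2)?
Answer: -7061/34 ≈ -207.68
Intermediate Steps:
l(J, Z) = (5 + J)*(J + Z)
A = 79/34 (A = 2 - 11/(-34) = 2 - 11*(-1/34) = 2 + 11/34 = 79/34 ≈ 2.3235)
s = -14 (s = -3 + (1 + ((-2)² + 5*(-2) + 5*(-2) - 2*(-2))) = -3 + (1 + (4 - 10 - 10 + 4)) = -3 + (1 - 12) = -3 - 11 = -14)
15*s + A = 15*(-14) + 79/34 = -210 + 79/34 = -7061/34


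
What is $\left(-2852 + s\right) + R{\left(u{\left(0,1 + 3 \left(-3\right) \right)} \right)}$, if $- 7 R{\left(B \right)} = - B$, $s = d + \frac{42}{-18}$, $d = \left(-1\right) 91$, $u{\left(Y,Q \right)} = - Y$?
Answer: $- \frac{8836}{3} \approx -2945.3$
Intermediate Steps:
$d = -91$
$s = - \frac{280}{3}$ ($s = -91 + \frac{42}{-18} = -91 + 42 \left(- \frac{1}{18}\right) = -91 - \frac{7}{3} = - \frac{280}{3} \approx -93.333$)
$R{\left(B \right)} = \frac{B}{7}$ ($R{\left(B \right)} = - \frac{\left(-1\right) B}{7} = \frac{B}{7}$)
$\left(-2852 + s\right) + R{\left(u{\left(0,1 + 3 \left(-3\right) \right)} \right)} = \left(-2852 - \frac{280}{3}\right) + \frac{\left(-1\right) 0}{7} = - \frac{8836}{3} + \frac{1}{7} \cdot 0 = - \frac{8836}{3} + 0 = - \frac{8836}{3}$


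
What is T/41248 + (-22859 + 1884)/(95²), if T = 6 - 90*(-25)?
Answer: -2112041/930658 ≈ -2.2694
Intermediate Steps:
T = 2256 (T = 6 + 2250 = 2256)
T/41248 + (-22859 + 1884)/(95²) = 2256/41248 + (-22859 + 1884)/(95²) = 2256*(1/41248) - 20975/9025 = 141/2578 - 20975*1/9025 = 141/2578 - 839/361 = -2112041/930658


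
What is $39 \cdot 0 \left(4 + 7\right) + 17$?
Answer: $17$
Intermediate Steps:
$39 \cdot 0 \left(4 + 7\right) + 17 = 39 \cdot 0 \cdot 11 + 17 = 39 \cdot 0 + 17 = 0 + 17 = 17$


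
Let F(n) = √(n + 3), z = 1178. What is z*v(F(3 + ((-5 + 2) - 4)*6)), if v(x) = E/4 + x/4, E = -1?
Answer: -589/2 + 1767*I ≈ -294.5 + 1767.0*I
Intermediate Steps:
F(n) = √(3 + n)
v(x) = -¼ + x/4 (v(x) = -1/4 + x/4 = -1*¼ + x*(¼) = -¼ + x/4)
z*v(F(3 + ((-5 + 2) - 4)*6)) = 1178*(-¼ + √(3 + (3 + ((-5 + 2) - 4)*6))/4) = 1178*(-¼ + √(3 + (3 + (-3 - 4)*6))/4) = 1178*(-¼ + √(3 + (3 - 7*6))/4) = 1178*(-¼ + √(3 + (3 - 42))/4) = 1178*(-¼ + √(3 - 39)/4) = 1178*(-¼ + √(-36)/4) = 1178*(-¼ + (6*I)/4) = 1178*(-¼ + 3*I/2) = -589/2 + 1767*I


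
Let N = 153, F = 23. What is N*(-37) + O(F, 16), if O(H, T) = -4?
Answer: -5665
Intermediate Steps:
N*(-37) + O(F, 16) = 153*(-37) - 4 = -5661 - 4 = -5665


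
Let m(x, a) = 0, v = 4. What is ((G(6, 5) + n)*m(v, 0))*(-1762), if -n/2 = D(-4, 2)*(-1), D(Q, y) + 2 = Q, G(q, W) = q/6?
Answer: 0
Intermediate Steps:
G(q, W) = q/6 (G(q, W) = q*(1/6) = q/6)
D(Q, y) = -2 + Q
n = -12 (n = -2*(-2 - 4)*(-1) = -(-12)*(-1) = -2*6 = -12)
((G(6, 5) + n)*m(v, 0))*(-1762) = (((1/6)*6 - 12)*0)*(-1762) = ((1 - 12)*0)*(-1762) = -11*0*(-1762) = 0*(-1762) = 0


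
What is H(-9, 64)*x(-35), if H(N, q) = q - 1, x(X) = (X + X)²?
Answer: 308700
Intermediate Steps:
x(X) = 4*X² (x(X) = (2*X)² = 4*X²)
H(N, q) = -1 + q
H(-9, 64)*x(-35) = (-1 + 64)*(4*(-35)²) = 63*(4*1225) = 63*4900 = 308700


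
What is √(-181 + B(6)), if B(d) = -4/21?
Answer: I*√79905/21 ≈ 13.461*I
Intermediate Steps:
B(d) = -4/21 (B(d) = -4*1/21 = -4/21)
√(-181 + B(6)) = √(-181 - 4/21) = √(-3805/21) = I*√79905/21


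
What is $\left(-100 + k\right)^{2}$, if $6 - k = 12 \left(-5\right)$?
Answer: $1156$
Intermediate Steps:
$k = 66$ ($k = 6 - 12 \left(-5\right) = 6 - -60 = 6 + 60 = 66$)
$\left(-100 + k\right)^{2} = \left(-100 + 66\right)^{2} = \left(-34\right)^{2} = 1156$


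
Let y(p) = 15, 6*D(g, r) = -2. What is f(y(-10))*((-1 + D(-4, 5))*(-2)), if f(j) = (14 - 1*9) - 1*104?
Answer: -264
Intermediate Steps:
D(g, r) = -1/3 (D(g, r) = (1/6)*(-2) = -1/3)
f(j) = -99 (f(j) = (14 - 9) - 104 = 5 - 104 = -99)
f(y(-10))*((-1 + D(-4, 5))*(-2)) = -99*(-1 - 1/3)*(-2) = -(-132)*(-2) = -99*8/3 = -264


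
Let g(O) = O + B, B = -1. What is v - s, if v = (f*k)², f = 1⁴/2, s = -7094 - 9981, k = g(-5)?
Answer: 17084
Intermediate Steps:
g(O) = -1 + O (g(O) = O - 1 = -1 + O)
k = -6 (k = -1 - 5 = -6)
s = -17075
f = ½ (f = 1*(½) = ½ ≈ 0.50000)
v = 9 (v = ((½)*(-6))² = (-3)² = 9)
v - s = 9 - 1*(-17075) = 9 + 17075 = 17084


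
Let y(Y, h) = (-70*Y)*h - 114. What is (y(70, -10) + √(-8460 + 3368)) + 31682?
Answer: 80568 + 2*I*√1273 ≈ 80568.0 + 71.358*I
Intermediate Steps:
y(Y, h) = -114 - 70*Y*h (y(Y, h) = -70*Y*h - 114 = -114 - 70*Y*h)
(y(70, -10) + √(-8460 + 3368)) + 31682 = ((-114 - 70*70*(-10)) + √(-8460 + 3368)) + 31682 = ((-114 + 49000) + √(-5092)) + 31682 = (48886 + 2*I*√1273) + 31682 = 80568 + 2*I*√1273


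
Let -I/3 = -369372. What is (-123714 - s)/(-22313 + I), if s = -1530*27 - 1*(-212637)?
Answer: -295041/1085803 ≈ -0.27173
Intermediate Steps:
I = 1108116 (I = -3*(-369372) = 1108116)
s = 171327 (s = -41310 + 212637 = 171327)
(-123714 - s)/(-22313 + I) = (-123714 - 1*171327)/(-22313 + 1108116) = (-123714 - 171327)/1085803 = -295041*1/1085803 = -295041/1085803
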